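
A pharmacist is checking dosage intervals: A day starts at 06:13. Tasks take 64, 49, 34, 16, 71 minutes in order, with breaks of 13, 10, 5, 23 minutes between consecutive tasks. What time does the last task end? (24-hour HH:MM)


Start: 06:13 = 373 min from midnight
  after task 1 (64 min): 07:17
  after break (13 min): 07:30
  after task 2 (49 min): 08:19
  after break (10 min): 08:29
  after task 3 (34 min): 09:03
  after break (5 min): 09:08
  after task 4 (16 min): 09:24
  after break (23 min): 09:47
  after task 5 (71 min): 10:58
Total elapsed: 285 minutes
End time: 10:58

10:58


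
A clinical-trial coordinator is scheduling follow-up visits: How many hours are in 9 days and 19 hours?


Days: 9
Extra hours: 19
Hours per day: 24
Days to hours: 9 x 24 = 216
Total: 216 + 19 = 235

235


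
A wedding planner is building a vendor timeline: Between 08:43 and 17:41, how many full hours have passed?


Start: 08:43
End: 17:41
Hour difference: 17 - 8 = 9 hours
Minute difference: 41 - 43 = -2 minutes
Total minutes: 538
Complete hours: 538 / 60 = 8 (remainder 58)

8


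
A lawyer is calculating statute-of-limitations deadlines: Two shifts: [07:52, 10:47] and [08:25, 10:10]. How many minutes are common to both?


Interval A: [472, 647] minutes from midnight
Interval B: [505, 610] minutes from midnight
Overlap start = max(472, 505) = 505
Overlap end = min(647, 610) = 610
Overlap = 610 - 505 = 105 minutes

105


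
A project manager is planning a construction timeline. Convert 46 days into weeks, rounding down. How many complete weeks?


Total days: 46
Days per week: 7
Division: 46 / 7 = 6 remainder 4
Complete weeks: 6
Remaining days: 4

6


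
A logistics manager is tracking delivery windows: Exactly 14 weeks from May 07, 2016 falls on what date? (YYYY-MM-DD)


Start: 2016-05-07
Weeks to add: 14
Convert to days: 14 x 7 = 98 days
Add 98 days to 2016-05-07
Result: 2016-08-13

2016-08-13


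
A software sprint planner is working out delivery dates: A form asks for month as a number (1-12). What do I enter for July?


Calendar month order:
6. June
7. July <--
8. August
July is month number 7

7


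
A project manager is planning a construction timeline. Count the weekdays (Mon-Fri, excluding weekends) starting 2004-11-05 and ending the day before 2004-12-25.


Start: 2004-11-05 (Friday)
End (exclusive): 2004-12-25 (Saturday)
Total calendar days: 50
Full weeks: 50 // 7 = 7 -> 35 weekdays
Remaining 1 days starting on Friday:
  Fri(w) -> 1 weekdays
Total business days: 35 + 1 = 36

36


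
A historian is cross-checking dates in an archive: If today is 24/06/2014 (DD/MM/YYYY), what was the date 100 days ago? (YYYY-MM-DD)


Start: 2014-06-24
Subtracting 100 days
Days already passed in June: 24
After going back through June: 76 more days to subtract
May 2014: 31 days, 45 remaining
April 2014: 30 days, 15 remaining
March 2014 has 31 days, need 15
Result: 2014-03-16

2014-03-16


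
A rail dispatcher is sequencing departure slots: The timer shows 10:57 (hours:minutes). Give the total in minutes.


Hours: 10
Minutes: 57
Convert hours to minutes: 10 x 60 = 600
Add remaining minutes: 600 + 57 = 657

657


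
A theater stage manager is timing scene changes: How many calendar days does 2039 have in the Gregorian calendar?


Year: 2039
Check leap year rules:
Divisible by 4? No
2039 is not a leap year
Days: 365

365


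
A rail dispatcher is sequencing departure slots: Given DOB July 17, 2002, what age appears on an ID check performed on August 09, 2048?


Birth: 2002-07-17
Reference: 2048-08-09
Year difference: 2048 - 2002 = 46
Has birthday (07-17) occurred by 08-09? Yes
Age in full years: 46

46


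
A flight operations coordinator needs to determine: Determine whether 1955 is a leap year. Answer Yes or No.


Year: 1955
Divisible by 4? 1955 / 4 = 488.75 -> No
Not divisible by 4, so NOT a leap year

No


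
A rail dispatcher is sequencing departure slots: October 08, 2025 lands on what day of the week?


Date: 2025-10-08
January 1, 2025 is a Wednesday
Day of year: 281
Offset from Jan 1: 280 days
280 mod 7 = 0
Result: Wednesday

Wednesday


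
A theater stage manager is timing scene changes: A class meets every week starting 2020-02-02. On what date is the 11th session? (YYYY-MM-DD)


First occurrence: 2020-02-02 (occurrence 1)
Each occurrence is 7 days after the previous.
Occurrence 11 is 10 weeks after the first.
10 weeks = 70 days
2020-02-02 + 70 days = 2020-04-12

2020-04-12


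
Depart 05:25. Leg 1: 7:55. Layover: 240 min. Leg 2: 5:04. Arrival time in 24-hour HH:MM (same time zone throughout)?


Depart: 05:25
Leg 1: +475 min -> 13:20
Layover: +240 min -> 17:20
Leg 2: +304 min -> 22:24
Total travel: 1019 minutes = 16h 59m
Arrival: 22:24

22:24


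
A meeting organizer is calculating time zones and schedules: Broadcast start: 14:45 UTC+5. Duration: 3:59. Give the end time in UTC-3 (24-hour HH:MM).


Start: 14:45 in UTC+5
Step 1 - add duration:
  minutes: 45 + 59 = 104 (carry 1h)
  hours: 14 + 3 + 1 = 18
  end in UTC+5: 18:44
Step 2 - convert UTC+5 -> UTC-3:
  offset difference: -3 - (5) = -8 hours
  18 + (-8) = 10 -> mod 24 = 10
Result: 10:44 in UTC-3

10:44


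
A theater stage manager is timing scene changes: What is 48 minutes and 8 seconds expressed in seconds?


Minutes: 48
Extra seconds: 8
Seconds per minute: 60
Minutes to seconds: 48 x 60 = 2880
Total: 2880 + 8 = 2888

2888


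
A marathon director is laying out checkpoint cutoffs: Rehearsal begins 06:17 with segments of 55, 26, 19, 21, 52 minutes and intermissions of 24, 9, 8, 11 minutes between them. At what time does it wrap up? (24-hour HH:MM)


Start: 06:17 = 377 min from midnight
  after task 1 (55 min): 07:12
  after break (24 min): 07:36
  after task 2 (26 min): 08:02
  after break (9 min): 08:11
  after task 3 (19 min): 08:30
  after break (8 min): 08:38
  after task 4 (21 min): 08:59
  after break (11 min): 09:10
  after task 5 (52 min): 10:02
Total elapsed: 225 minutes
End time: 10:02

10:02


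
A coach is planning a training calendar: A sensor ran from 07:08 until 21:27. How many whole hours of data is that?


Start: 07:08
End: 21:27
Hour difference: 21 - 7 = 14 hours
Minute difference: 27 - 8 = 19 minutes
Total minutes: 859
Complete hours: 859 / 60 = 14 (remainder 19)

14


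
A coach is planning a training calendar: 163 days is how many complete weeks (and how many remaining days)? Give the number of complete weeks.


Total days: 163
Days per week: 7
Division: 163 / 7 = 23 remainder 2
Complete weeks: 23
Remaining days: 2

23


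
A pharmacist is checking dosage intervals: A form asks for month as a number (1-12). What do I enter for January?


Calendar month order:
1. January <--
2. February
January is month number 1

1


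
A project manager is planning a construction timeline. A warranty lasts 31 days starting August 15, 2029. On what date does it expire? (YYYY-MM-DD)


Start: 2029-08-15
Adding 31 days
Days remaining in August: 16
After August: 15 days still to add
September 2029 has 30 days, need 15
Result: 2029-09-15

2029-09-15


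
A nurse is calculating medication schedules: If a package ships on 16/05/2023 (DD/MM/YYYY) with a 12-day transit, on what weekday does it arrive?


Start: 2023-05-16 (Tuesday)
Step 1 - find target date: add 12 days
  2023-05-16 + 12 days = 2023-05-28
Step 2 - day of week:
  12 mod 7 = 5
  Tuesday + 5 days -> Sunday
Result: Sunday (2023-05-28)

Sunday


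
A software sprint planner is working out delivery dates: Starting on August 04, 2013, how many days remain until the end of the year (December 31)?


Start: August 04, 2013
End: December 31, 2013
Days left in August: 27
September: 30
October: 31
November: 30
December: 31
Sum of remaining months: 122
Total: 27 + 122 = 149

149


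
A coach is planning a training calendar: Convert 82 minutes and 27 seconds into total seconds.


Minutes: 82
Seconds: 27
Convert minutes to seconds: 82 x 60 = 4920
Add remaining seconds: 4920 + 27 = 4947

4947


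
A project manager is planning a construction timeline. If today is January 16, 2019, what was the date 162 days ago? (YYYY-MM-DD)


Start: 2019-01-16
Subtracting 162 days
Days already passed in January: 16
After going back through January: 146 more days to subtract
December 2018: 31 days, 115 remaining
November 2018: 30 days, 85 remaining
October 2018: 31 days, 54 remaining
September 2018: 30 days, 24 remaining
Result: 2018-08-07

2018-08-07


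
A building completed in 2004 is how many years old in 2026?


Birth year: 2004
Current year: 2026
Age = current year - birth year
Age = 2026 - 2004 = 22

22


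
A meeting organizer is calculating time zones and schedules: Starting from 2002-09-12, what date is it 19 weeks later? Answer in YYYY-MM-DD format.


Start: 2002-09-12
Weeks to add: 19
Convert to days: 19 x 7 = 133 days
Add 133 days to 2002-09-12
Result: 2003-01-23

2003-01-23


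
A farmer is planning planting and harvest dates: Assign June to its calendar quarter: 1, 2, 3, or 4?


Month: June (month 6)
Q1: January-March (months 1-3)
Q2: April-June (months 4-6)
Q3: July-September (months 7-9)
Q4: October-December (months 10-12)
Month 6 falls in Q2

2


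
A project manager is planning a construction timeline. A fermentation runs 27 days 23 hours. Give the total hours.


Days: 27
Extra hours: 23
Hours per day: 24
Days to hours: 27 x 24 = 648
Total: 648 + 23 = 671

671


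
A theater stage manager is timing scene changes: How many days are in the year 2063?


Year: 2063
Check leap year rules:
Divisible by 4? No
2063 is not a leap year
Days: 365

365


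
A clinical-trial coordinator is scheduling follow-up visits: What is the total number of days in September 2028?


Month: September
Year: 2028
September is a 30-day month
Total: 30 days

30


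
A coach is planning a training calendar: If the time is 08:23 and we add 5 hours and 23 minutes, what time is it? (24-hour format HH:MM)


Start time: 08:23
Adding: 5 hours 23 minutes
Minutes: 23 + 23 = 46
Hours: 8 + 5 + 0 = 13
Result: 13:46

13:46


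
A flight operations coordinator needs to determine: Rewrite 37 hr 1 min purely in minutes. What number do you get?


Hours: 37
Extra minutes: 1
Minutes per hour: 60
Hours to minutes: 37 x 60 = 2220
Total: 2220 + 1 = 2221

2221


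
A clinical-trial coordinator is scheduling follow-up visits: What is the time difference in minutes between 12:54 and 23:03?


Start time: 12:54 = 774 minutes from midnight
End time: 23:03 = 1383 minutes from midnight
Difference: 1383 - 774 = 609 minutes
That is 10 hours and 9 minutes

609


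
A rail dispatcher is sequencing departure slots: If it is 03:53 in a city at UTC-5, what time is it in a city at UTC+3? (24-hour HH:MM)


Local time: 03:53 at UTC-5 (offset -5h)
Target zone: UTC+3 (offset 3h)
Difference: 3 - (-5) = 8 hours
Calculation: 3 + (8) = 11
Result: 11:53

11:53


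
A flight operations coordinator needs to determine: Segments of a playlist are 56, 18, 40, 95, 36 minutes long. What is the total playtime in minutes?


Durations: 56, 18, 40, 95, 36
Running sum: 56
+ 18 = 74
+ 40 = 114
+ 95 = 209
+ 36 = 245
Total duration: 245 minutes
That is 4 hours and 5 minutes

245


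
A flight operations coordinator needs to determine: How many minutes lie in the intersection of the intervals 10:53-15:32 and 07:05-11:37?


Interval A: [653, 932] minutes from midnight
Interval B: [425, 697] minutes from midnight
Overlap start = max(653, 425) = 653
Overlap end = min(932, 697) = 697
Overlap = 697 - 653 = 44 minutes

44


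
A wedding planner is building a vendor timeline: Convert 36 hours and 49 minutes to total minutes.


Hours: 36
Minutes: 49
Convert hours to minutes: 36 x 60 = 2160
Add remaining minutes: 2160 + 49 = 2209

2209


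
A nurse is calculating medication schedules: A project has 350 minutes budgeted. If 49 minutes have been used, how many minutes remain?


Total budget: 350 minutes
Time used: 49 minutes
Remaining: 350 - 49 = 301 minutes
Percent used: 14.0%
Percent remaining: 86.0%

301


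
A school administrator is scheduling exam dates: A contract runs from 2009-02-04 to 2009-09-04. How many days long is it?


Start date: 2009-02-04
End date: 2009-09-04
Feb 2009: +25 days
Mar 2009: +31 days
Apr 2009: +30 days
... (5 more months)
Total: 212 days

212


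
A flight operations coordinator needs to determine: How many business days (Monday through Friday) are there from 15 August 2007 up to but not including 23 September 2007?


Start: 2007-08-15 (Wednesday)
End (exclusive): 2007-09-23 (Sunday)
Total calendar days: 39
Full weeks: 39 // 7 = 5 -> 25 weekdays
Remaining 4 days starting on Wednesday:
  Wed(w), Thu(w), Fri(w), Sat(-) -> 3 weekdays
Total business days: 25 + 3 = 28

28


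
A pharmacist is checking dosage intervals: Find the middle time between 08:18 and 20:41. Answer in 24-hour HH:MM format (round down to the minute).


Start time: 08:18 = 498 minutes from midnight
End time: 20:41 = 1241 minutes from midnight
Sum: 498 + 1241 = 1739
Midpoint: 1739 / 2 = 869 minutes
Convert: 869 / 60 = 14 hours, 29 minutes
Result: 14:29

14:29


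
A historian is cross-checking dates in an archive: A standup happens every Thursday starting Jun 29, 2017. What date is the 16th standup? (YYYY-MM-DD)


First occurrence: 2017-06-29 (occurrence 1)
Each occurrence is 7 days after the previous.
Occurrence 16 is 15 weeks after the first.
15 weeks = 105 days
2017-06-29 + 105 days = 2017-10-12

2017-10-12


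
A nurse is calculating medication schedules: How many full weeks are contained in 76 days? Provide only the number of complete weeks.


Total days: 76
Days per week: 7
Division: 76 / 7 = 10 remainder 6
Complete weeks: 10
Remaining days: 6

10


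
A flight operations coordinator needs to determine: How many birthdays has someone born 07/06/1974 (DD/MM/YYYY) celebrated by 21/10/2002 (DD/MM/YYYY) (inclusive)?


Birth: 1974-06-07
Reference: 2002-10-21
Year difference: 2002 - 1974 = 28
Has birthday (06-07) occurred by 10-21? Yes
Age in full years: 28

28


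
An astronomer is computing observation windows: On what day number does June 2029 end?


Month: June
Year: 2029
June is a 30-day month
Total: 30 days

30


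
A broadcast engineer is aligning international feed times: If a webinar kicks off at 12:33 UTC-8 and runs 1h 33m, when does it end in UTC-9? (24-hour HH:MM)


Start: 12:33 in UTC-8
Step 1 - add duration:
  minutes: 33 + 33 = 66 (carry 1h)
  hours: 12 + 1 + 1 = 14
  end in UTC-8: 14:06
Step 2 - convert UTC-8 -> UTC-9:
  offset difference: -9 - (-8) = -1 hours
  14 + (-1) = 13 -> mod 24 = 13
Result: 13:06 in UTC-9

13:06


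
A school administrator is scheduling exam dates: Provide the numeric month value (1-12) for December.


Calendar month order:
11. November
12. December <--
December is month number 12

12


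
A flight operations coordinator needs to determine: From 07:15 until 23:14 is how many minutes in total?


Start time: 07:15 = 435 minutes from midnight
End time: 23:14 = 1394 minutes from midnight
Difference: 1394 - 435 = 959 minutes
That is 15 hours and 59 minutes

959


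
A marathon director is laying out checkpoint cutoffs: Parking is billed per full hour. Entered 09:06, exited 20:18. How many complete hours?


Start: 09:06
End: 20:18
Hour difference: 20 - 9 = 11 hours
Minute difference: 18 - 6 = 12 minutes
Total minutes: 672
Complete hours: 672 / 60 = 11 (remainder 12)

11


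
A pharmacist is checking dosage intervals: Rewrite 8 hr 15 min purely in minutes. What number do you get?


Hours: 8
Extra minutes: 15
Minutes per hour: 60
Hours to minutes: 8 x 60 = 480
Total: 480 + 15 = 495

495


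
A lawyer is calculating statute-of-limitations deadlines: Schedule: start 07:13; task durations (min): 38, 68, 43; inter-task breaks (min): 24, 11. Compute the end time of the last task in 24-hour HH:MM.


Start: 07:13 = 433 min from midnight
  after task 1 (38 min): 07:51
  after break (24 min): 08:15
  after task 2 (68 min): 09:23
  after break (11 min): 09:34
  after task 3 (43 min): 10:17
Total elapsed: 184 minutes
End time: 10:17

10:17


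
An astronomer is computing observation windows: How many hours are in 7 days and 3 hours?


Days: 7
Extra hours: 3
Hours per day: 24
Days to hours: 7 x 24 = 168
Total: 168 + 3 = 171

171


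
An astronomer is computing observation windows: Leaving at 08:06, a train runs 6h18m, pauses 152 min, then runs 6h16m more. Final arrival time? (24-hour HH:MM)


Depart: 08:06
Leg 1: +378 min -> 14:24
Layover: +152 min -> 16:56
Leg 2: +376 min -> 23:12
Total travel: 906 minutes = 15h 6m
Arrival: 23:12

23:12


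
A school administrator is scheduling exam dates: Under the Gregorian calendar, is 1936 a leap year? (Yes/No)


Year: 1936
Divisible by 4? 1936 / 4 = 484.0 -> Yes
Divisible by 100? 1936 / 100 = 19.36 -> No
Divisible by 4 but not 100, so it IS a leap year

Yes


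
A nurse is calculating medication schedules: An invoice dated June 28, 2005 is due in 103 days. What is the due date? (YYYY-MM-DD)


Start: 2005-06-28
Adding 103 days
Days remaining in June: 2
After June: 101 days still to add
July 2005: 31 days, 70 remaining
August 2005: 31 days, 39 remaining
September 2005: 30 days, 9 remaining
October 2005 has 31 days, need 9
Result: 2005-10-09

2005-10-09


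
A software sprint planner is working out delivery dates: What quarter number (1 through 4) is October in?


Month: October (month 10)
Q1: January-March (months 1-3)
Q2: April-June (months 4-6)
Q3: July-September (months 7-9)
Q4: October-December (months 10-12)
Month 10 falls in Q4

4


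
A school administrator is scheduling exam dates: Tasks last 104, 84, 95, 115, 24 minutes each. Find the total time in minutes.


Durations: 104, 84, 95, 115, 24
Running sum: 104
+ 84 = 188
+ 95 = 283
+ 115 = 398
+ 24 = 422
Total duration: 422 minutes
That is 7 hours and 2 minutes

422


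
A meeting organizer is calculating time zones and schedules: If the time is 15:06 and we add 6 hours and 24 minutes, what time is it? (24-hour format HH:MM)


Start time: 15:06
Adding: 6 hours 24 minutes
Minutes: 6 + 24 = 30
Hours: 15 + 6 + 0 = 21
Result: 21:30

21:30


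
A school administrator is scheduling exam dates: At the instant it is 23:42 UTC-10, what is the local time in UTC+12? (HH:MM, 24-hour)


Local time: 23:42 at UTC-10 (offset -10h)
Target zone: UTC+12 (offset 12h)
Difference: 12 - (-10) = 22 hours
Calculation: 23 + (22) = 45
Wraparound: (45) mod 24 = 21
Result: 21:42

21:42


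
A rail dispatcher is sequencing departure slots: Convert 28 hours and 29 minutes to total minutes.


Hours: 28
Minutes: 29
Convert hours to minutes: 28 x 60 = 1680
Add remaining minutes: 1680 + 29 = 1709

1709


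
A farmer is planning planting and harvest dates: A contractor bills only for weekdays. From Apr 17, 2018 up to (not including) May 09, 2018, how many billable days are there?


Start: 2018-04-17 (Tuesday)
End (exclusive): 2018-05-09 (Wednesday)
Total calendar days: 22
Full weeks: 22 // 7 = 3 -> 15 weekdays
Remaining 1 days starting on Tuesday:
  Tue(w) -> 1 weekdays
Total business days: 15 + 1 = 16

16


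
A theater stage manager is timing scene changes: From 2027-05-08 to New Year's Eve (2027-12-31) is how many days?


Start: May 08, 2027
End: December 31, 2027
Days left in May: 23
June: 30
July: 31
August: 31
September: 30
... plus remaining months
Sum of remaining months: 214
Total: 23 + 214 = 237

237


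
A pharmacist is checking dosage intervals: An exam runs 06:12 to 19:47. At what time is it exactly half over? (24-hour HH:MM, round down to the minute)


Start time: 06:12 = 372 minutes from midnight
End time: 19:47 = 1187 minutes from midnight
Sum: 372 + 1187 = 1559
Midpoint: 1559 / 2 = 779 minutes
Convert: 779 / 60 = 12 hours, 59 minutes
Result: 12:59

12:59


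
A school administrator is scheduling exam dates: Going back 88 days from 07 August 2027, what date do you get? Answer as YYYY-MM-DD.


Start: 2027-08-07
Subtracting 88 days
Days already passed in August: 7
After going back through August: 81 more days to subtract
July 2027: 31 days, 50 remaining
June 2027: 30 days, 20 remaining
May 2027 has 31 days, need 20
Result: 2027-05-11

2027-05-11


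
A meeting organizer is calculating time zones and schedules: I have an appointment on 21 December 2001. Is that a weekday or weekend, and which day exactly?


Date: 2001-12-21
January 1, 2001 is a Monday
Day of year: 355
Offset from Jan 1: 354 days
354 mod 7 = 4
Result: Friday

Friday


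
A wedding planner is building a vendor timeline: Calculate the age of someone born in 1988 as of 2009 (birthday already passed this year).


Birth year: 1988
Current year: 2009
Age = current year - birth year
Age = 2009 - 1988 = 21

21


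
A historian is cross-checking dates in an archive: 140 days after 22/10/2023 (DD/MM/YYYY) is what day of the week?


Start: 2023-10-22 (Sunday)
Step 1 - find target date: add 140 days
  2023-10-22 + 140 days = 2024-03-10
Step 2 - day of week:
  140 mod 7 = 0
  Sunday + 0 days -> Sunday
Result: Sunday (2024-03-10)

Sunday


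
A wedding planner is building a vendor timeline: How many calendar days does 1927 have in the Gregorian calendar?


Year: 1927
Check leap year rules:
Divisible by 4? No
1927 is not a leap year
Days: 365

365


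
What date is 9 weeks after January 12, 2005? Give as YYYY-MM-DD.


Start: 2005-01-12
Weeks to add: 9
Convert to days: 9 x 7 = 63 days
Add 63 days to 2005-01-12
Result: 2005-03-16

2005-03-16


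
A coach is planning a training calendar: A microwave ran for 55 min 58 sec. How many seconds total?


Minutes: 55
Extra seconds: 58
Seconds per minute: 60
Minutes to seconds: 55 x 60 = 3300
Total: 3300 + 58 = 3358

3358


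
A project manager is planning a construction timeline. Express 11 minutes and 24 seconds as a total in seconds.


Minutes: 11
Seconds: 24
Convert minutes to seconds: 11 x 60 = 660
Add remaining seconds: 660 + 24 = 684

684


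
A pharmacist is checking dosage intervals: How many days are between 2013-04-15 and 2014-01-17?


Start date: 2013-04-15
End date: 2014-01-17
Apr 2013: +16 days
May 2013: +31 days
Jun 2013: +30 days
... (7 more months)
Total: 277 days

277


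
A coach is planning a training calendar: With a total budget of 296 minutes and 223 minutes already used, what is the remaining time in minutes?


Total budget: 296 minutes
Time used: 223 minutes
Remaining: 296 - 223 = 73 minutes
Percent used: 75.3%
Percent remaining: 24.7%

73


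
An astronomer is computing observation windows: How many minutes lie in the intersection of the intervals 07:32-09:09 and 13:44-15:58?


Interval A: [452, 549] minutes from midnight
Interval B: [824, 958] minutes from midnight
Overlap start = max(452, 824) = 824
Overlap end = min(549, 958) = 549
End <= start, so the intervals do not overlap: 0 minutes

0


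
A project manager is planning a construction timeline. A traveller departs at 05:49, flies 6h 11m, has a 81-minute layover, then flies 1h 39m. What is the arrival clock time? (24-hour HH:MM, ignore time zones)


Depart: 05:49
Leg 1: +371 min -> 12:00
Layover: +81 min -> 13:21
Leg 2: +99 min -> 15:00
Total travel: 551 minutes = 9h 11m
Arrival: 15:00

15:00


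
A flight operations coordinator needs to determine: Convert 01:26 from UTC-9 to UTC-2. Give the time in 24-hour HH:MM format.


Local time: 01:26 at UTC-9 (offset -9h)
Target zone: UTC-2 (offset -2h)
Difference: -2 - (-9) = 7 hours
Calculation: 1 + (7) = 8
Result: 08:26

08:26


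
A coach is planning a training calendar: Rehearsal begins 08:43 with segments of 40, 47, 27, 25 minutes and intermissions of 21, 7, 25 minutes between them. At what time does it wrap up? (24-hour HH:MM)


Start: 08:43 = 523 min from midnight
  after task 1 (40 min): 09:23
  after break (21 min): 09:44
  after task 2 (47 min): 10:31
  after break (7 min): 10:38
  after task 3 (27 min): 11:05
  after break (25 min): 11:30
  after task 4 (25 min): 11:55
Total elapsed: 192 minutes
End time: 11:55

11:55


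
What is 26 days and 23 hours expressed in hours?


Days: 26
Extra hours: 23
Hours per day: 24
Days to hours: 26 x 24 = 624
Total: 624 + 23 = 647

647


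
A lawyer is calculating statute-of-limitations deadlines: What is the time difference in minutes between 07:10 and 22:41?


Start time: 07:10 = 430 minutes from midnight
End time: 22:41 = 1361 minutes from midnight
Difference: 1361 - 430 = 931 minutes
That is 15 hours and 31 minutes

931


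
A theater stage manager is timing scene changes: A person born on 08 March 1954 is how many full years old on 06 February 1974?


Birth: 1954-03-08
Reference: 1974-02-06
Year difference: 1974 - 1954 = 20
Has birthday (03-08) occurred by 02-06? No
Birthday not yet reached this year -> subtract 1
Age in full years: 19

19


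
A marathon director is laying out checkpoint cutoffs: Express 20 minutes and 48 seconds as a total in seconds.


Minutes: 20
Seconds: 48
Convert minutes to seconds: 20 x 60 = 1200
Add remaining seconds: 1200 + 48 = 1248

1248


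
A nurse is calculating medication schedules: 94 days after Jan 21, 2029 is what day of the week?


Start: 2029-01-21 (Sunday)
Step 1 - find target date: add 94 days
  2029-01-21 + 94 days = 2029-04-25
Step 2 - day of week:
  94 mod 7 = 3
  Sunday + 3 days -> Wednesday
Result: Wednesday (2029-04-25)

Wednesday


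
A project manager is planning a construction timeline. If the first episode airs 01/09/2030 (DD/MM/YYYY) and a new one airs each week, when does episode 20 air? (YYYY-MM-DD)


First occurrence: 2030-09-01 (occurrence 1)
Each occurrence is 7 days after the previous.
Occurrence 20 is 19 weeks after the first.
19 weeks = 133 days
2030-09-01 + 133 days = 2031-01-12

2031-01-12


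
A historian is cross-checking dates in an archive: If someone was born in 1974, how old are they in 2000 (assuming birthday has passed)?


Birth year: 1974
Current year: 2000
Age = current year - birth year
Age = 2000 - 1974 = 26

26


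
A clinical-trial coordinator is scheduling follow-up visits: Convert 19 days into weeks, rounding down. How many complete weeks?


Total days: 19
Days per week: 7
Division: 19 / 7 = 2 remainder 5
Complete weeks: 2
Remaining days: 5

2


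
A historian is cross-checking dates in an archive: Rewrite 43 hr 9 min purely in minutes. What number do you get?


Hours: 43
Extra minutes: 9
Minutes per hour: 60
Hours to minutes: 43 x 60 = 2580
Total: 2580 + 9 = 2589

2589


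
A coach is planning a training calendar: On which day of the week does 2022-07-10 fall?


Date: 2022-07-10
January 1, 2022 is a Saturday
Day of year: 191
Offset from Jan 1: 190 days
190 mod 7 = 1
Result: Sunday

Sunday


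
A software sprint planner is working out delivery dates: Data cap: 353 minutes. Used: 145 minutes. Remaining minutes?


Total budget: 353 minutes
Time used: 145 minutes
Remaining: 353 - 145 = 208 minutes
Percent used: 41.1%
Percent remaining: 58.9%

208


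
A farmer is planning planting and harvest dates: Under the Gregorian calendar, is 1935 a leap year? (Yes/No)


Year: 1935
Divisible by 4? 1935 / 4 = 483.75 -> No
Not divisible by 4, so NOT a leap year

No


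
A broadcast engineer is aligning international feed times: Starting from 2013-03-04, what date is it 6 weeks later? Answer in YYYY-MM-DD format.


Start: 2013-03-04
Weeks to add: 6
Convert to days: 6 x 7 = 42 days
Add 42 days to 2013-03-04
Result: 2013-04-15

2013-04-15


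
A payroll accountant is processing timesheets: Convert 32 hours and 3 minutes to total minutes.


Hours: 32
Minutes: 3
Convert hours to minutes: 32 x 60 = 1920
Add remaining minutes: 1920 + 3 = 1923

1923


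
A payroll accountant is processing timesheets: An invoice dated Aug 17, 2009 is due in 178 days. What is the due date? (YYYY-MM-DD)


Start: 2009-08-17
Adding 178 days
Days remaining in August: 14
After August: 164 days still to add
September 2009: 30 days, 134 remaining
October 2009: 31 days, 103 remaining
November 2009: 30 days, 73 remaining
December 2009: 31 days, 42 remaining
Result: 2010-02-11

2010-02-11


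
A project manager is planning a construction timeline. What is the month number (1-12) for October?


Calendar month order:
9. September
10. October <--
11. November
October is month number 10

10


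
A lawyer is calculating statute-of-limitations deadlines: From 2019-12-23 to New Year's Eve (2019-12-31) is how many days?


Start: December 23, 2019
End: December 31, 2019
Days left in December: 8
Total: 8 days

8


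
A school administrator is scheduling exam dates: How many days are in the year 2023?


Year: 2023
Check leap year rules:
Divisible by 4? No
2023 is not a leap year
Days: 365

365


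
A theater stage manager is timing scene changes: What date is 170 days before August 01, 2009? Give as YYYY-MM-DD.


Start: 2009-08-01
Subtracting 170 days
Days already passed in August: 1
After going back through August: 169 more days to subtract
July 2009: 31 days, 138 remaining
June 2009: 30 days, 108 remaining
May 2009: 31 days, 77 remaining
April 2009: 30 days, 47 remaining
Result: 2009-02-12

2009-02-12


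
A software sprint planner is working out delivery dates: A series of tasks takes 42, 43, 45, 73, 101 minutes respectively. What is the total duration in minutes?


Durations: 42, 43, 45, 73, 101
Running sum: 42
+ 43 = 85
+ 45 = 130
+ 73 = 203
+ 101 = 304
Total duration: 304 minutes
That is 5 hours and 4 minutes

304


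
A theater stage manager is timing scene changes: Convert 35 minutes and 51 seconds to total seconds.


Minutes: 35
Extra seconds: 51
Seconds per minute: 60
Minutes to seconds: 35 x 60 = 2100
Total: 2100 + 51 = 2151

2151


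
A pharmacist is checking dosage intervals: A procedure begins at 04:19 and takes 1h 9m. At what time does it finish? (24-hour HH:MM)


Start time: 04:19
Adding: 1 hours 9 minutes
Minutes: 19 + 9 = 28
Hours: 4 + 1 + 0 = 5
Result: 05:28

05:28


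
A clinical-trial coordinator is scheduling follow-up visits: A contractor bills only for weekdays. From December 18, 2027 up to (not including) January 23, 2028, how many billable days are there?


Start: 2027-12-18 (Saturday)
End (exclusive): 2028-01-23 (Sunday)
Total calendar days: 36
Full weeks: 36 // 7 = 5 -> 25 weekdays
Remaining 1 days starting on Saturday:
  Sat(-) -> 0 weekdays
Total business days: 25 + 0 = 25

25


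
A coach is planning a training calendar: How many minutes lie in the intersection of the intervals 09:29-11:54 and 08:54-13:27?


Interval A: [569, 714] minutes from midnight
Interval B: [534, 807] minutes from midnight
Overlap start = max(569, 534) = 569
Overlap end = min(714, 807) = 714
Overlap = 714 - 569 = 145 minutes

145


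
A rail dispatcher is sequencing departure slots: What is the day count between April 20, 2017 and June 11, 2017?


Start date: 2017-04-20
End date: 2017-06-11
Apr 2017: +11 days
May 2017: +31 days
Jun 2017: +10 days
Total: 52 days

52


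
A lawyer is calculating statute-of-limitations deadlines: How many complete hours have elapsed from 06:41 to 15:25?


Start: 06:41
End: 15:25
Hour difference: 15 - 6 = 9 hours
Minute difference: 25 - 41 = -16 minutes
Total minutes: 524
Complete hours: 524 / 60 = 8 (remainder 44)

8


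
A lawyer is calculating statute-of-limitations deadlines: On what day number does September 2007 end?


Month: September
Year: 2007
September is a 30-day month
Total: 30 days

30


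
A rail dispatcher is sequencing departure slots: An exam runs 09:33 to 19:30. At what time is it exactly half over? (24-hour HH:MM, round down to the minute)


Start time: 09:33 = 573 minutes from midnight
End time: 19:30 = 1170 minutes from midnight
Sum: 573 + 1170 = 1743
Midpoint: 1743 / 2 = 871 minutes
Convert: 871 / 60 = 14 hours, 31 minutes
Result: 14:31

14:31


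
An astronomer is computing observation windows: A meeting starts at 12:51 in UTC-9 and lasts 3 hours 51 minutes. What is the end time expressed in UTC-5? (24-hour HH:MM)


Start: 12:51 in UTC-9
Step 1 - add duration:
  minutes: 51 + 51 = 102 (carry 1h)
  hours: 12 + 3 + 1 = 16
  end in UTC-9: 16:42
Step 2 - convert UTC-9 -> UTC-5:
  offset difference: -5 - (-9) = 4 hours
  16 + (4) = 20 -> mod 24 = 20
Result: 20:42 in UTC-5

20:42


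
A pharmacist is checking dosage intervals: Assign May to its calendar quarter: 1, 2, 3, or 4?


Month: May (month 5)
Q1: January-March (months 1-3)
Q2: April-June (months 4-6)
Q3: July-September (months 7-9)
Q4: October-December (months 10-12)
Month 5 falls in Q2

2


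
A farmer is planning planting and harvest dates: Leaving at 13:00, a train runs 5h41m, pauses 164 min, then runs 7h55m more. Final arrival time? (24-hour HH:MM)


Depart: 13:00
Leg 1: +341 min -> 18:41
Layover: +164 min -> 21:25
Leg 2: +475 min -> 05:20
Total travel: 980 minutes = 16h 20m
Arrival: 05:20

05:20


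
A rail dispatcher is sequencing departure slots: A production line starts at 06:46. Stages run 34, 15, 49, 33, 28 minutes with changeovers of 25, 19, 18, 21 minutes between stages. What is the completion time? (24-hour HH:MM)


Start: 06:46 = 406 min from midnight
  after task 1 (34 min): 07:20
  after break (25 min): 07:45
  after task 2 (15 min): 08:00
  after break (19 min): 08:19
  after task 3 (49 min): 09:08
  after break (18 min): 09:26
  after task 4 (33 min): 09:59
  after break (21 min): 10:20
  after task 5 (28 min): 10:48
Total elapsed: 242 minutes
End time: 10:48

10:48


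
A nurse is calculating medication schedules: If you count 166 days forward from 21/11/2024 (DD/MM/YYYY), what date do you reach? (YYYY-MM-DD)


Start: 2024-11-21
Adding 166 days
Days remaining in November: 9
After November: 157 days still to add
December 2024: 31 days, 126 remaining
January 2025: 31 days, 95 remaining
February 2025: 28 days, 67 remaining
March 2025: 31 days, 36 remaining
Result: 2025-05-06

2025-05-06


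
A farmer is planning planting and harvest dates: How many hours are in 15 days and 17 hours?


Days: 15
Extra hours: 17
Hours per day: 24
Days to hours: 15 x 24 = 360
Total: 360 + 17 = 377

377


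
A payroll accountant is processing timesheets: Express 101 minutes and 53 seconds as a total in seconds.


Minutes: 101
Seconds: 53
Convert minutes to seconds: 101 x 60 = 6060
Add remaining seconds: 6060 + 53 = 6113

6113


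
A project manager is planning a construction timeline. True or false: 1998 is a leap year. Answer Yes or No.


Year: 1998
Divisible by 4? 1998 / 4 = 499.5 -> No
Not divisible by 4, so NOT a leap year

No


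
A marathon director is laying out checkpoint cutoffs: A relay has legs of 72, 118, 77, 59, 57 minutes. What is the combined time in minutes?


Durations: 72, 118, 77, 59, 57
Running sum: 72
+ 118 = 190
+ 77 = 267
+ 59 = 326
+ 57 = 383
Total duration: 383 minutes
That is 6 hours and 23 minutes

383


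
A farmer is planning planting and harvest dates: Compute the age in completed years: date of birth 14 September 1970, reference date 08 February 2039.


Birth: 1970-09-14
Reference: 2039-02-08
Year difference: 2039 - 1970 = 69
Has birthday (09-14) occurred by 02-08? No
Birthday not yet reached this year -> subtract 1
Age in full years: 68

68


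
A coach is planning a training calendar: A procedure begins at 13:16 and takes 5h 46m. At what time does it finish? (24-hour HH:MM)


Start time: 13:16
Adding: 5 hours 46 minutes
Minutes: 16 + 46 = 62
Minute overflow: 62 >= 60, so carry 1 hour, minutes = 2
Hours: 13 + 5 + 1 = 19
Result: 19:02

19:02


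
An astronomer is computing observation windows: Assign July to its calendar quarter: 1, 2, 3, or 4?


Month: July (month 7)
Q1: January-March (months 1-3)
Q2: April-June (months 4-6)
Q3: July-September (months 7-9)
Q4: October-December (months 10-12)
Month 7 falls in Q3

3


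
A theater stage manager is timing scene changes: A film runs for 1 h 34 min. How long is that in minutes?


Hours: 1
Minutes: 34
Convert hours to minutes: 1 x 60 = 60
Add remaining minutes: 60 + 34 = 94

94


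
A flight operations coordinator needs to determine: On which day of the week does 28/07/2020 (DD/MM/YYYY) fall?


Date: 2020-07-28
January 1, 2020 is a Wednesday
Day of year: 210
Offset from Jan 1: 209 days
209 mod 7 = 6
Result: Tuesday

Tuesday


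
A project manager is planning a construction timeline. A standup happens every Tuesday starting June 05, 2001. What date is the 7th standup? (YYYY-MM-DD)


First occurrence: 2001-06-05 (occurrence 1)
Each occurrence is 7 days after the previous.
Occurrence 7 is 6 weeks after the first.
6 weeks = 42 days
2001-06-05 + 42 days = 2001-07-17

2001-07-17


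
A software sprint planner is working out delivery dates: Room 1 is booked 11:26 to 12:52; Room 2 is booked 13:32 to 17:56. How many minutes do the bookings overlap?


Interval A: [686, 772] minutes from midnight
Interval B: [812, 1076] minutes from midnight
Overlap start = max(686, 812) = 812
Overlap end = min(772, 1076) = 772
End <= start, so the intervals do not overlap: 0 minutes

0


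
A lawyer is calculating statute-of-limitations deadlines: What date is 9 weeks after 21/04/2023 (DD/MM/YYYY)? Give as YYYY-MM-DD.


Start: 2023-04-21
Weeks to add: 9
Convert to days: 9 x 7 = 63 days
Add 63 days to 2023-04-21
Result: 2023-06-23

2023-06-23


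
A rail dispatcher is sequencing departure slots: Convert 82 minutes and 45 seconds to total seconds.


Minutes: 82
Extra seconds: 45
Seconds per minute: 60
Minutes to seconds: 82 x 60 = 4920
Total: 4920 + 45 = 4965

4965


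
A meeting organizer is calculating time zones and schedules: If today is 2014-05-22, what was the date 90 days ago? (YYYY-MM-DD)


Start: 2014-05-22
Subtracting 90 days
Days already passed in May: 22
After going back through May: 68 more days to subtract
April 2014: 30 days, 38 remaining
March 2014: 31 days, 7 remaining
February 2014 has 28 days, need 7
Result: 2014-02-21

2014-02-21


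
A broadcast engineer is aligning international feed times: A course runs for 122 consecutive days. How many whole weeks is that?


Total days: 122
Days per week: 7
Division: 122 / 7 = 17 remainder 3
Complete weeks: 17
Remaining days: 3

17


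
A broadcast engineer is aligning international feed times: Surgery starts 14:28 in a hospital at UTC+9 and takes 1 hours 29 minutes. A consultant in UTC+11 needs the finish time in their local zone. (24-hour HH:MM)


Start: 14:28 in UTC+9
Step 1 - add duration:
  minutes: 28 + 29 = 57
  hours: 14 + 1 + 0 = 15
  end in UTC+9: 15:57
Step 2 - convert UTC+9 -> UTC+11:
  offset difference: 11 - (9) = 2 hours
  15 + (2) = 17 -> mod 24 = 17
Result: 17:57 in UTC+11

17:57


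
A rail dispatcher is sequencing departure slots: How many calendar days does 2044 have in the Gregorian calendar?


Year: 2044
Check leap year rules:
Divisible by 4? Yes
Divisible by 100? No
2044 is a leap year
Days: 366

366


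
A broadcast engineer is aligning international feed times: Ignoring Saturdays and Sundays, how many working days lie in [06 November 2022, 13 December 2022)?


Start: 2022-11-06 (Sunday)
End (exclusive): 2022-12-13 (Tuesday)
Total calendar days: 37
Full weeks: 37 // 7 = 5 -> 25 weekdays
Remaining 2 days starting on Sunday:
  Sun(-), Mon(w) -> 1 weekdays
Total business days: 25 + 1 = 26

26


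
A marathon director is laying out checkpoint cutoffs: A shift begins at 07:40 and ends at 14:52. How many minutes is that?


Start time: 07:40 = 460 minutes from midnight
End time: 14:52 = 892 minutes from midnight
Difference: 892 - 460 = 432 minutes
That is 7 hours and 12 minutes

432


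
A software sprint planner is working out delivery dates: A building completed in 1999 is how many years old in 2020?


Birth year: 1999
Current year: 2020
Age = current year - birth year
Age = 2020 - 1999 = 21

21
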